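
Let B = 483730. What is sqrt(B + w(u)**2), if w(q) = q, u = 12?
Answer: sqrt(483874) ≈ 695.61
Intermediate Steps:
sqrt(B + w(u)**2) = sqrt(483730 + 12**2) = sqrt(483730 + 144) = sqrt(483874)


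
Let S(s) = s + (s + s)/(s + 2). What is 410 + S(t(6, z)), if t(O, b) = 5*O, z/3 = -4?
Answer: 3535/8 ≈ 441.88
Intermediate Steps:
z = -12 (z = 3*(-4) = -12)
S(s) = s + 2*s/(2 + s) (S(s) = s + (2*s)/(2 + s) = s + 2*s/(2 + s))
410 + S(t(6, z)) = 410 + (5*6)*(4 + 5*6)/(2 + 5*6) = 410 + 30*(4 + 30)/(2 + 30) = 410 + 30*34/32 = 410 + 30*(1/32)*34 = 410 + 255/8 = 3535/8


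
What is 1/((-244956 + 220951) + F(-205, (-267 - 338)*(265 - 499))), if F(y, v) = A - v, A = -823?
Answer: -1/166398 ≈ -6.0097e-6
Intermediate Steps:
F(y, v) = -823 - v
1/((-244956 + 220951) + F(-205, (-267 - 338)*(265 - 499))) = 1/((-244956 + 220951) + (-823 - (-267 - 338)*(265 - 499))) = 1/(-24005 + (-823 - (-605)*(-234))) = 1/(-24005 + (-823 - 1*141570)) = 1/(-24005 + (-823 - 141570)) = 1/(-24005 - 142393) = 1/(-166398) = -1/166398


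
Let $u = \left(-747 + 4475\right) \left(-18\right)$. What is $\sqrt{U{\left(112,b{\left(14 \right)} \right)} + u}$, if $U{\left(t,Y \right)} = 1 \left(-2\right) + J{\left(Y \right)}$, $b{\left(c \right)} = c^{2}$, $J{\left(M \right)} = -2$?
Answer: $2 i \sqrt{16777} \approx 259.05 i$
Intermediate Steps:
$u = -67104$ ($u = 3728 \left(-18\right) = -67104$)
$U{\left(t,Y \right)} = -4$ ($U{\left(t,Y \right)} = 1 \left(-2\right) - 2 = -2 - 2 = -4$)
$\sqrt{U{\left(112,b{\left(14 \right)} \right)} + u} = \sqrt{-4 - 67104} = \sqrt{-67108} = 2 i \sqrt{16777}$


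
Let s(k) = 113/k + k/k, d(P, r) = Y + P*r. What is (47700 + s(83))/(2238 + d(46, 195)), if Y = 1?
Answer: 359936/84577 ≈ 4.2557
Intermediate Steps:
d(P, r) = 1 + P*r
s(k) = 1 + 113/k (s(k) = 113/k + 1 = 1 + 113/k)
(47700 + s(83))/(2238 + d(46, 195)) = (47700 + (113 + 83)/83)/(2238 + (1 + 46*195)) = (47700 + (1/83)*196)/(2238 + (1 + 8970)) = (47700 + 196/83)/(2238 + 8971) = (3959296/83)/11209 = (3959296/83)*(1/11209) = 359936/84577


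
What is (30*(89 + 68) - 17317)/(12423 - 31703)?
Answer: 12607/19280 ≈ 0.65389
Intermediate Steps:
(30*(89 + 68) - 17317)/(12423 - 31703) = (30*157 - 17317)/(-19280) = (4710 - 17317)*(-1/19280) = -12607*(-1/19280) = 12607/19280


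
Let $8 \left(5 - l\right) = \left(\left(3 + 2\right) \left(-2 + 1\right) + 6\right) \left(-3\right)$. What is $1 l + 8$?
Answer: $\frac{107}{8} \approx 13.375$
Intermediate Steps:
$l = \frac{43}{8}$ ($l = 5 - \frac{\left(\left(3 + 2\right) \left(-2 + 1\right) + 6\right) \left(-3\right)}{8} = 5 - \frac{\left(5 \left(-1\right) + 6\right) \left(-3\right)}{8} = 5 - \frac{\left(-5 + 6\right) \left(-3\right)}{8} = 5 - \frac{1 \left(-3\right)}{8} = 5 - - \frac{3}{8} = 5 + \frac{3}{8} = \frac{43}{8} \approx 5.375$)
$1 l + 8 = 1 \cdot \frac{43}{8} + 8 = \frac{43}{8} + 8 = \frac{107}{8}$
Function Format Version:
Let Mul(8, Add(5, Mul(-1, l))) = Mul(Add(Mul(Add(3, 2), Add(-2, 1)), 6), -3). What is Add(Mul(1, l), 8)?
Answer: Rational(107, 8) ≈ 13.375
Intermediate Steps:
l = Rational(43, 8) (l = Add(5, Mul(Rational(-1, 8), Mul(Add(Mul(Add(3, 2), Add(-2, 1)), 6), -3))) = Add(5, Mul(Rational(-1, 8), Mul(Add(Mul(5, -1), 6), -3))) = Add(5, Mul(Rational(-1, 8), Mul(Add(-5, 6), -3))) = Add(5, Mul(Rational(-1, 8), Mul(1, -3))) = Add(5, Mul(Rational(-1, 8), -3)) = Add(5, Rational(3, 8)) = Rational(43, 8) ≈ 5.3750)
Add(Mul(1, l), 8) = Add(Mul(1, Rational(43, 8)), 8) = Add(Rational(43, 8), 8) = Rational(107, 8)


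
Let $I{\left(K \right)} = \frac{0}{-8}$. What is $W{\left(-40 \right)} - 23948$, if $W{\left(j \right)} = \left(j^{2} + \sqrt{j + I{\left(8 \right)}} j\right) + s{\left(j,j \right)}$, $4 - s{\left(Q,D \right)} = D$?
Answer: $-22304 - 80 i \sqrt{10} \approx -22304.0 - 252.98 i$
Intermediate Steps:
$I{\left(K \right)} = 0$ ($I{\left(K \right)} = 0 \left(- \frac{1}{8}\right) = 0$)
$s{\left(Q,D \right)} = 4 - D$
$W{\left(j \right)} = 4 + j^{2} + j^{\frac{3}{2}} - j$ ($W{\left(j \right)} = \left(j^{2} + \sqrt{j + 0} j\right) - \left(-4 + j\right) = \left(j^{2} + \sqrt{j} j\right) - \left(-4 + j\right) = \left(j^{2} + j^{\frac{3}{2}}\right) - \left(-4 + j\right) = 4 + j^{2} + j^{\frac{3}{2}} - j$)
$W{\left(-40 \right)} - 23948 = \left(4 + \left(-40\right)^{2} + \left(-40\right)^{\frac{3}{2}} - -40\right) - 23948 = \left(4 + 1600 - 80 i \sqrt{10} + 40\right) - 23948 = \left(1644 - 80 i \sqrt{10}\right) - 23948 = -22304 - 80 i \sqrt{10}$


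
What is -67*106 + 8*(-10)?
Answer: -7182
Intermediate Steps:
-67*106 + 8*(-10) = -7102 - 80 = -7182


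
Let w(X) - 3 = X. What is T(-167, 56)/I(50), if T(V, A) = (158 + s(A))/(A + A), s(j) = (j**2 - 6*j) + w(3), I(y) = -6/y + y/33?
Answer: 611325/32228 ≈ 18.969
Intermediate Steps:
I(y) = -6/y + y/33 (I(y) = -6/y + y*(1/33) = -6/y + y/33)
w(X) = 3 + X
s(j) = 6 + j**2 - 6*j (s(j) = (j**2 - 6*j) + (3 + 3) = (j**2 - 6*j) + 6 = 6 + j**2 - 6*j)
T(V, A) = (164 + A**2 - 6*A)/(2*A) (T(V, A) = (158 + (6 + A**2 - 6*A))/(A + A) = (164 + A**2 - 6*A)/((2*A)) = (164 + A**2 - 6*A)*(1/(2*A)) = (164 + A**2 - 6*A)/(2*A))
T(-167, 56)/I(50) = (-3 + (1/2)*56 + 82/56)/(-6/50 + (1/33)*50) = (-3 + 28 + 82*(1/56))/(-6*1/50 + 50/33) = (-3 + 28 + 41/28)/(-3/25 + 50/33) = 741/(28*(1151/825)) = (741/28)*(825/1151) = 611325/32228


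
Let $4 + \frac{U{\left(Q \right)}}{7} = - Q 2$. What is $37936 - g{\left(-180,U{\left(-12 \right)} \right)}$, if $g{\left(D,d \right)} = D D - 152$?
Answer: $5688$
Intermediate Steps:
$U{\left(Q \right)} = -28 - 14 Q$ ($U{\left(Q \right)} = -28 + 7 \left(- Q 2\right) = -28 + 7 \left(- 2 Q\right) = -28 - 14 Q$)
$g{\left(D,d \right)} = -152 + D^{2}$ ($g{\left(D,d \right)} = D^{2} - 152 = -152 + D^{2}$)
$37936 - g{\left(-180,U{\left(-12 \right)} \right)} = 37936 - \left(-152 + \left(-180\right)^{2}\right) = 37936 - \left(-152 + 32400\right) = 37936 - 32248 = 5688$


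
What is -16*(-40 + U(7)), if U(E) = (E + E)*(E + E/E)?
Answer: -1152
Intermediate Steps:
U(E) = 2*E*(1 + E) (U(E) = (2*E)*(E + 1) = (2*E)*(1 + E) = 2*E*(1 + E))
-16*(-40 + U(7)) = -16*(-40 + 2*7*(1 + 7)) = -16*(-40 + 2*7*8) = -16*(-40 + 112) = -16*72 = -1152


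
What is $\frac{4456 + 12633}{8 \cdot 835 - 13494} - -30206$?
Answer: $\frac{205806595}{6814} \approx 30204.0$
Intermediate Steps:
$\frac{4456 + 12633}{8 \cdot 835 - 13494} - -30206 = \frac{17089}{6680 - 13494} + 30206 = \frac{17089}{-6814} + 30206 = 17089 \left(- \frac{1}{6814}\right) + 30206 = - \frac{17089}{6814} + 30206 = \frac{205806595}{6814}$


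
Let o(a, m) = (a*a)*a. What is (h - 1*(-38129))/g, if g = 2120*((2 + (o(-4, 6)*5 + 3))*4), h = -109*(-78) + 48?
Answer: -46679/2671200 ≈ -0.017475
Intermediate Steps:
h = 8550 (h = 8502 + 48 = 8550)
o(a, m) = a³ (o(a, m) = a²*a = a³)
g = -2671200 (g = 2120*((2 + ((-4)³*5 + 3))*4) = 2120*((2 + (-64*5 + 3))*4) = 2120*((2 + (-320 + 3))*4) = 2120*((2 - 317)*4) = 2120*(-315*4) = 2120*(-1260) = -2671200)
(h - 1*(-38129))/g = (8550 - 1*(-38129))/(-2671200) = (8550 + 38129)*(-1/2671200) = 46679*(-1/2671200) = -46679/2671200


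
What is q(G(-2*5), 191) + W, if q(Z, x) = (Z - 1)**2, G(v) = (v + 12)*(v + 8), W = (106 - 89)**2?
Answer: 314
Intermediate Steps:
W = 289 (W = 17**2 = 289)
G(v) = (8 + v)*(12 + v) (G(v) = (12 + v)*(8 + v) = (8 + v)*(12 + v))
q(Z, x) = (-1 + Z)**2
q(G(-2*5), 191) + W = (-1 + (96 + (-2*5)**2 + 20*(-2*5)))**2 + 289 = (-1 + (96 + (-10)**2 + 20*(-10)))**2 + 289 = (-1 + (96 + 100 - 200))**2 + 289 = (-1 - 4)**2 + 289 = (-5)**2 + 289 = 25 + 289 = 314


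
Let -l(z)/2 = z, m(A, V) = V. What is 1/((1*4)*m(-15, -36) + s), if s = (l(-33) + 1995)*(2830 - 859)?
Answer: 1/4062087 ≈ 2.4618e-7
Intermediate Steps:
l(z) = -2*z
s = 4062231 (s = (-2*(-33) + 1995)*(2830 - 859) = (66 + 1995)*1971 = 2061*1971 = 4062231)
1/((1*4)*m(-15, -36) + s) = 1/((1*4)*(-36) + 4062231) = 1/(4*(-36) + 4062231) = 1/(-144 + 4062231) = 1/4062087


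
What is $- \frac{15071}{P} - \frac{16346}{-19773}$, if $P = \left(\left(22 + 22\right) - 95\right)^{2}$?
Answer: $- \frac{9462331}{1904799} \approx -4.9676$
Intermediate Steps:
$P = 2601$ ($P = \left(44 - 95\right)^{2} = \left(-51\right)^{2} = 2601$)
$- \frac{15071}{P} - \frac{16346}{-19773} = - \frac{15071}{2601} - \frac{16346}{-19773} = \left(-15071\right) \frac{1}{2601} - - \frac{16346}{19773} = - \frac{15071}{2601} + \frac{16346}{19773} = - \frac{9462331}{1904799}$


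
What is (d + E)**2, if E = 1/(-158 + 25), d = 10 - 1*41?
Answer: 17007376/17689 ≈ 961.47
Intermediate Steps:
d = -31 (d = 10 - 41 = -31)
E = -1/133 (E = 1/(-133) = -1/133 ≈ -0.0075188)
(d + E)**2 = (-31 - 1/133)**2 = (-4124/133)**2 = 17007376/17689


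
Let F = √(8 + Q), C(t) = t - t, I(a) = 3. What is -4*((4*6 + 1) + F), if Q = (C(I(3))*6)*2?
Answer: -100 - 8*√2 ≈ -111.31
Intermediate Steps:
C(t) = 0
Q = 0 (Q = (0*6)*2 = 0*2 = 0)
F = 2*√2 (F = √(8 + 0) = √8 = 2*√2 ≈ 2.8284)
-4*((4*6 + 1) + F) = -4*((4*6 + 1) + 2*√2) = -4*((24 + 1) + 2*√2) = -4*(25 + 2*√2) = -100 - 8*√2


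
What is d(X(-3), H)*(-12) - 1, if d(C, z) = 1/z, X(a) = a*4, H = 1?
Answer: -13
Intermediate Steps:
X(a) = 4*a
d(X(-3), H)*(-12) - 1 = -12/1 - 1 = 1*(-12) - 1 = -12 - 1 = -13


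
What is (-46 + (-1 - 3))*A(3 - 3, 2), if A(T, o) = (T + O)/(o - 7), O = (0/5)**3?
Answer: 0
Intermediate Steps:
O = 0 (O = (0*(1/5))**3 = 0**3 = 0)
A(T, o) = T/(-7 + o) (A(T, o) = (T + 0)/(o - 7) = T/(-7 + o))
(-46 + (-1 - 3))*A(3 - 3, 2) = (-46 + (-1 - 3))*((3 - 3)/(-7 + 2)) = (-46 - 4)*(0/(-5)) = -0*(-1)/5 = -50*0 = 0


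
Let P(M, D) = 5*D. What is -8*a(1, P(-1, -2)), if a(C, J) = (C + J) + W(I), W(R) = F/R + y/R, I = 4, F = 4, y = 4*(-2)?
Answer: 80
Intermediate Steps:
y = -8
W(R) = -4/R (W(R) = 4/R - 8/R = -4/R)
a(C, J) = -1 + C + J (a(C, J) = (C + J) - 4/4 = (C + J) - 4*¼ = (C + J) - 1 = -1 + C + J)
-8*a(1, P(-1, -2)) = -8*(-1 + 1 + 5*(-2)) = -8*(-1 + 1 - 10) = -8*(-10) = 80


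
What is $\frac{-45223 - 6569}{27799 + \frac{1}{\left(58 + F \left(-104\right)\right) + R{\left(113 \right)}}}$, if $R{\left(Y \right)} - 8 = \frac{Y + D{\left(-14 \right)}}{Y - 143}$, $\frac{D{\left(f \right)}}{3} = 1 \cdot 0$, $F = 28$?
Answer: $- \frac{4427853456}{2376619877} \approx -1.8631$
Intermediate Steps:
$D{\left(f \right)} = 0$ ($D{\left(f \right)} = 3 \cdot 1 \cdot 0 = 3 \cdot 0 = 0$)
$R{\left(Y \right)} = 8 + \frac{Y}{-143 + Y}$ ($R{\left(Y \right)} = 8 + \frac{Y + 0}{Y - 143} = 8 + \frac{Y}{-143 + Y}$)
$\frac{-45223 - 6569}{27799 + \frac{1}{\left(58 + F \left(-104\right)\right) + R{\left(113 \right)}}} = \frac{-45223 - 6569}{27799 + \frac{1}{\left(58 + 28 \left(-104\right)\right) + \frac{-1144 + 9 \cdot 113}{-143 + 113}}} = - \frac{51792}{27799 + \frac{1}{\left(58 - 2912\right) + \frac{-1144 + 1017}{-30}}} = - \frac{51792}{27799 + \frac{1}{-2854 - - \frac{127}{30}}} = - \frac{51792}{27799 + \frac{1}{-2854 + \frac{127}{30}}} = - \frac{51792}{27799 + \frac{1}{- \frac{85493}{30}}} = - \frac{51792}{27799 - \frac{30}{85493}} = - \frac{51792}{\frac{2376619877}{85493}} = \left(-51792\right) \frac{85493}{2376619877} = - \frac{4427853456}{2376619877}$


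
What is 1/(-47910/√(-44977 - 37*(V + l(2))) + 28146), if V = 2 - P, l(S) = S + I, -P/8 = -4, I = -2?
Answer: 205780097/5792269171512 - 7985*I*√43867/5792269171512 ≈ 3.5527e-5 - 2.8873e-7*I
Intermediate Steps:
P = 32 (P = -8*(-4) = 32)
l(S) = -2 + S (l(S) = S - 2 = -2 + S)
V = -30 (V = 2 - 1*32 = 2 - 32 = -30)
1/(-47910/√(-44977 - 37*(V + l(2))) + 28146) = 1/(-47910/√(-44977 - 37*(-30 + (-2 + 2))) + 28146) = 1/(-47910/√(-44977 - 37*(-30 + 0)) + 28146) = 1/(-47910/√(-44977 - 37*(-30)) + 28146) = 1/(-47910/√(-44977 + 1110) + 28146) = 1/(-47910*(-I*√43867/43867) + 28146) = 1/(-(-47910)*I*√43867/43867 + 28146) = 1/(47910*I*√43867/43867 + 28146) = 1/(28146 + 47910*I*√43867/43867)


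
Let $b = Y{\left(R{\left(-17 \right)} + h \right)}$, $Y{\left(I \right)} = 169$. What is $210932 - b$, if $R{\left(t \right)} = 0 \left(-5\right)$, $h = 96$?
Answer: $210763$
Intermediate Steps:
$R{\left(t \right)} = 0$
$b = 169$
$210932 - b = 210932 - 169 = 210763$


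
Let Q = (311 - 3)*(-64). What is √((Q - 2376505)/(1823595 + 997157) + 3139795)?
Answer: √12904037977360711/64108 ≈ 1771.9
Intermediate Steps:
Q = -19712 (Q = 308*(-64) = -19712)
√((Q - 2376505)/(1823595 + 997157) + 3139795) = √((-19712 - 2376505)/(1823595 + 997157) + 3139795) = √(-2396217/2820752 + 3139795) = √(8856580629623/2820752) = √12904037977360711/64108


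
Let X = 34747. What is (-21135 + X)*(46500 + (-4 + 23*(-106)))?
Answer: 599717496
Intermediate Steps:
(-21135 + X)*(46500 + (-4 + 23*(-106))) = (-21135 + 34747)*(46500 + (-4 + 23*(-106))) = 13612*(46500 + (-4 - 2438)) = 13612*(46500 - 2442) = 13612*44058 = 599717496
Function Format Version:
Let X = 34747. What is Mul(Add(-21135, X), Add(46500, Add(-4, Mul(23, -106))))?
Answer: 599717496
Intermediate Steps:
Mul(Add(-21135, X), Add(46500, Add(-4, Mul(23, -106)))) = Mul(Add(-21135, 34747), Add(46500, Add(-4, Mul(23, -106)))) = Mul(13612, Add(46500, Add(-4, -2438))) = Mul(13612, Add(46500, -2442)) = Mul(13612, 44058) = 599717496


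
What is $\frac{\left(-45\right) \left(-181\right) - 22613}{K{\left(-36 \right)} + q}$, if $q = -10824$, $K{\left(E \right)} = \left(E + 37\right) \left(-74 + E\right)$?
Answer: $\frac{7234}{5467} \approx 1.3232$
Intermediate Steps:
$K{\left(E \right)} = \left(-74 + E\right) \left(37 + E\right)$ ($K{\left(E \right)} = \left(37 + E\right) \left(-74 + E\right) = \left(-74 + E\right) \left(37 + E\right)$)
$\frac{\left(-45\right) \left(-181\right) - 22613}{K{\left(-36 \right)} + q} = \frac{\left(-45\right) \left(-181\right) - 22613}{\left(-2738 + \left(-36\right)^{2} - -1332\right) - 10824} = \frac{8145 - 22613}{\left(-2738 + 1296 + 1332\right) - 10824} = - \frac{14468}{-110 - 10824} = - \frac{14468}{-10934} = \left(-14468\right) \left(- \frac{1}{10934}\right) = \frac{7234}{5467}$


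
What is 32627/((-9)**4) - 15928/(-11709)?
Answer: 54059239/8535861 ≈ 6.3332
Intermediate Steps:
32627/((-9)**4) - 15928/(-11709) = 32627/6561 - 15928*(-1/11709) = 32627*(1/6561) + 15928/11709 = 32627/6561 + 15928/11709 = 54059239/8535861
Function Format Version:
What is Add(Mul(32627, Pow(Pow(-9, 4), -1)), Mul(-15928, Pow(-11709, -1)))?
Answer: Rational(54059239, 8535861) ≈ 6.3332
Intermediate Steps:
Add(Mul(32627, Pow(Pow(-9, 4), -1)), Mul(-15928, Pow(-11709, -1))) = Add(Mul(32627, Pow(6561, -1)), Mul(-15928, Rational(-1, 11709))) = Add(Mul(32627, Rational(1, 6561)), Rational(15928, 11709)) = Add(Rational(32627, 6561), Rational(15928, 11709)) = Rational(54059239, 8535861)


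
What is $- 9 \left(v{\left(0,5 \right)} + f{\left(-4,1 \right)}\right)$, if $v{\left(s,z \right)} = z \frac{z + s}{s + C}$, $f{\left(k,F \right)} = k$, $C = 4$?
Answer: $- \frac{81}{4} \approx -20.25$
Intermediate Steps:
$v{\left(s,z \right)} = \frac{z \left(s + z\right)}{4 + s}$ ($v{\left(s,z \right)} = z \frac{z + s}{s + 4} = z \frac{s + z}{4 + s} = \frac{z \left(s + z\right)}{4 + s}$)
$- 9 \left(v{\left(0,5 \right)} + f{\left(-4,1 \right)}\right) = - 9 \left(\frac{5 \left(0 + 5\right)}{4 + 0} - 4\right) = - 9 \left(5 \cdot \frac{1}{4} \cdot 5 - 4\right) = - 9 \left(\frac{25}{4} - 4\right) = \left(-9\right) \frac{9}{4} = - \frac{81}{4}$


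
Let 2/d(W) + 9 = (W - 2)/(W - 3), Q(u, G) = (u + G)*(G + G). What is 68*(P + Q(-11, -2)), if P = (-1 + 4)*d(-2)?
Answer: 142936/41 ≈ 3486.2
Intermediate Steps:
Q(u, G) = 2*G*(G + u) (Q(u, G) = (G + u)*(2*G) = 2*G*(G + u))
d(W) = 2/(-9 + (-2 + W)/(-3 + W)) (d(W) = 2/(-9 + (W - 2)/(W - 3)) = 2/(-9 + (-2 + W)/(-3 + W)))
P = -30/41 (P = (-1 + 4)*(2*(3 - 1*(-2))/(-25 + 8*(-2))) = 3*(2*(3 + 2)/(-25 - 16)) = 3*(2*5/(-41)) = 3*(2*(-1/41)*5) = 3*(-10/41) = -30/41 ≈ -0.73171)
68*(P + Q(-11, -2)) = 68*(-30/41 + 2*(-2)*(-2 - 11)) = 68*(-30/41 + 2*(-2)*(-13)) = 68*(-30/41 + 52) = 68*(2102/41) = 142936/41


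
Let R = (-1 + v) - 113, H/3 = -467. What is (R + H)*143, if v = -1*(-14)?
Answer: -214643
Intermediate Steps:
v = 14
H = -1401 (H = 3*(-467) = -1401)
R = -100 (R = (-1 + 14) - 113 = 13 - 113 = -100)
(R + H)*143 = (-100 - 1401)*143 = -1501*143 = -214643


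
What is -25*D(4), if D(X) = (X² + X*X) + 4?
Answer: -900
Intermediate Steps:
D(X) = 4 + 2*X² (D(X) = (X² + X²) + 4 = 2*X² + 4 = 4 + 2*X²)
-25*D(4) = -25*(4 + 2*4²) = -25*(4 + 2*16) = -25*(4 + 32) = -25*36 = -900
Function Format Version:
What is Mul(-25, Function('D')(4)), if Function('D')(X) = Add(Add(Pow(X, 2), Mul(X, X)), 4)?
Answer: -900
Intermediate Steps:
Function('D')(X) = Add(4, Mul(2, Pow(X, 2))) (Function('D')(X) = Add(Add(Pow(X, 2), Pow(X, 2)), 4) = Add(Mul(2, Pow(X, 2)), 4) = Add(4, Mul(2, Pow(X, 2))))
Mul(-25, Function('D')(4)) = Mul(-25, Add(4, Mul(2, Pow(4, 2)))) = Mul(-25, Add(4, Mul(2, 16))) = Mul(-25, Add(4, 32)) = Mul(-25, 36) = -900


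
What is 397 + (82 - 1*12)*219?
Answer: 15727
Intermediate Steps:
397 + (82 - 1*12)*219 = 397 + (82 - 12)*219 = 397 + 70*219 = 397 + 15330 = 15727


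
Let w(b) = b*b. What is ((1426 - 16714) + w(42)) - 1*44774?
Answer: -58298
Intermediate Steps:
w(b) = b²
((1426 - 16714) + w(42)) - 1*44774 = ((1426 - 16714) + 42²) - 1*44774 = (-15288 + 1764) - 44774 = -13524 - 44774 = -58298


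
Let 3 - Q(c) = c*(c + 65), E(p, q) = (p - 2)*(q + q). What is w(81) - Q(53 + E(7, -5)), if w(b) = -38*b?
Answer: -2877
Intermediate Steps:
E(p, q) = 2*q*(-2 + p) (E(p, q) = (-2 + p)*(2*q) = 2*q*(-2 + p))
Q(c) = 3 - c*(65 + c) (Q(c) = 3 - c*(c + 65) = 3 - c*(65 + c))
w(81) - Q(53 + E(7, -5)) = -38*81 - (3 - (53 + 2*(-5)*(-2 + 7))² - 65*(53 + 2*(-5)*(-2 + 7))) = -3078 - (3 - (53 + 2*(-5)*5)² - 65*(53 + 2*(-5)*5)) = -3078 - (3 - (53 - 50)² - 65*(53 - 50)) = -3078 - (3 - 1*3² - 65*3) = -3078 - (3 - 1*9 - 195) = -3078 - (3 - 9 - 195) = -3078 - 1*(-201) = -3078 + 201 = -2877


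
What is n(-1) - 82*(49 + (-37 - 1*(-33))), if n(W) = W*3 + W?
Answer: -3694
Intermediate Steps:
n(W) = 4*W (n(W) = 3*W + W = 4*W)
n(-1) - 82*(49 + (-37 - 1*(-33))) = 4*(-1) - 82*(49 + (-37 - 1*(-33))) = -4 - 82*(49 + (-37 + 33)) = -4 - 82*(49 - 4) = -4 - 82*45 = -4 - 3690 = -3694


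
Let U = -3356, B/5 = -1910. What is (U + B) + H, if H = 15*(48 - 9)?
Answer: -12321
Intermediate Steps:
B = -9550 (B = 5*(-1910) = -9550)
H = 585 (H = 15*39 = 585)
(U + B) + H = (-3356 - 9550) + 585 = -12906 + 585 = -12321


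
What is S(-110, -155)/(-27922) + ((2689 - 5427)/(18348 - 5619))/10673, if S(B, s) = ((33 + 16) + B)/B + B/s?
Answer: -846373862647/12935454648170340 ≈ -6.5431e-5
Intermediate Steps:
S(B, s) = B/s + (49 + B)/B (S(B, s) = (49 + B)/B + B/s = B/s + (49 + B)/B)
S(-110, -155)/(-27922) + ((2689 - 5427)/(18348 - 5619))/10673 = (1 + 49/(-110) - 110/(-155))/(-27922) + ((2689 - 5427)/(18348 - 5619))/10673 = (1 + 49*(-1/110) - 110*(-1/155))*(-1/27922) - 2738/12729*(1/10673) = (1 - 49/110 + 22/31)*(-1/27922) - 2738*1/12729*(1/10673) = (4311/3410)*(-1/27922) - 2738/12729*1/10673 = -4311/95214020 - 2738/135856617 = -846373862647/12935454648170340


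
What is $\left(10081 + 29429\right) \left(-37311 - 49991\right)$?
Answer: $-3449302020$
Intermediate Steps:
$\left(10081 + 29429\right) \left(-37311 - 49991\right) = 39510 \left(-87302\right) = -3449302020$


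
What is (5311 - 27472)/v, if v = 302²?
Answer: -22161/91204 ≈ -0.24298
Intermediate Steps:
v = 91204
(5311 - 27472)/v = (5311 - 27472)/91204 = -22161*1/91204 = -22161/91204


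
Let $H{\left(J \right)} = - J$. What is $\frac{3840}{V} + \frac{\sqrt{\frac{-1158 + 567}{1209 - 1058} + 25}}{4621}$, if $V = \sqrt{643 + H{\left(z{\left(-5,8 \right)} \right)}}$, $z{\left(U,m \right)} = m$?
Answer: $\frac{4 \sqrt{30049}}{697771} + \frac{768 \sqrt{635}}{127} \approx 152.39$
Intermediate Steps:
$V = \sqrt{635}$ ($V = \sqrt{643 - 8} = \sqrt{635} \approx 25.199$)
$\frac{3840}{V} + \frac{\sqrt{\frac{-1158 + 567}{1209 - 1058} + 25}}{4621} = \frac{3840}{\sqrt{635}} + \frac{\sqrt{\frac{-1158 + 567}{1209 - 1058} + 25}}{4621} = 3840 \frac{\sqrt{635}}{635} + \sqrt{- \frac{591}{151} + 25} \cdot \frac{1}{4621} = \frac{768 \sqrt{635}}{127} + \sqrt{\left(-591\right) \frac{1}{151} + 25} \cdot \frac{1}{4621} = \frac{768 \sqrt{635}}{127} + \sqrt{- \frac{591}{151} + 25} \cdot \frac{1}{4621} = \frac{768 \sqrt{635}}{127} + \sqrt{\frac{3184}{151}} \cdot \frac{1}{4621} = \frac{768 \sqrt{635}}{127} + \frac{4 \sqrt{30049}}{151} \cdot \frac{1}{4621} = \frac{768 \sqrt{635}}{127} + \frac{4 \sqrt{30049}}{697771} = \frac{4 \sqrt{30049}}{697771} + \frac{768 \sqrt{635}}{127}$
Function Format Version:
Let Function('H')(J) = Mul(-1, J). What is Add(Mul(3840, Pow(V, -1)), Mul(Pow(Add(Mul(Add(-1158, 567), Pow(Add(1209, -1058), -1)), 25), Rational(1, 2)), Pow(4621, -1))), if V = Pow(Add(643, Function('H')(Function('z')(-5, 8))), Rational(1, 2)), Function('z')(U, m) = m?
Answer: Add(Mul(Rational(4, 697771), Pow(30049, Rational(1, 2))), Mul(Rational(768, 127), Pow(635, Rational(1, 2)))) ≈ 152.39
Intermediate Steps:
V = Pow(635, Rational(1, 2)) (V = Pow(Add(643, Mul(-1, 8)), Rational(1, 2)) = Pow(Add(643, -8), Rational(1, 2)) = Pow(635, Rational(1, 2)) ≈ 25.199)
Add(Mul(3840, Pow(V, -1)), Mul(Pow(Add(Mul(Add(-1158, 567), Pow(Add(1209, -1058), -1)), 25), Rational(1, 2)), Pow(4621, -1))) = Add(Mul(3840, Pow(Pow(635, Rational(1, 2)), -1)), Mul(Pow(Add(Mul(Add(-1158, 567), Pow(Add(1209, -1058), -1)), 25), Rational(1, 2)), Pow(4621, -1))) = Add(Mul(3840, Mul(Rational(1, 635), Pow(635, Rational(1, 2)))), Mul(Pow(Add(Mul(-591, Pow(151, -1)), 25), Rational(1, 2)), Rational(1, 4621))) = Add(Mul(Rational(768, 127), Pow(635, Rational(1, 2))), Mul(Pow(Add(Mul(-591, Rational(1, 151)), 25), Rational(1, 2)), Rational(1, 4621))) = Add(Mul(Rational(768, 127), Pow(635, Rational(1, 2))), Mul(Pow(Add(Rational(-591, 151), 25), Rational(1, 2)), Rational(1, 4621))) = Add(Mul(Rational(768, 127), Pow(635, Rational(1, 2))), Mul(Pow(Rational(3184, 151), Rational(1, 2)), Rational(1, 4621))) = Add(Mul(Rational(768, 127), Pow(635, Rational(1, 2))), Mul(Mul(Rational(4, 151), Pow(30049, Rational(1, 2))), Rational(1, 4621))) = Add(Mul(Rational(768, 127), Pow(635, Rational(1, 2))), Mul(Rational(4, 697771), Pow(30049, Rational(1, 2)))) = Add(Mul(Rational(4, 697771), Pow(30049, Rational(1, 2))), Mul(Rational(768, 127), Pow(635, Rational(1, 2))))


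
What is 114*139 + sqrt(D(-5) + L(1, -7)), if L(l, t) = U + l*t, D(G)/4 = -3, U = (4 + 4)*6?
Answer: 15846 + sqrt(29) ≈ 15851.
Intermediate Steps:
U = 48 (U = 8*6 = 48)
D(G) = -12 (D(G) = 4*(-3) = -12)
L(l, t) = 48 + l*t
114*139 + sqrt(D(-5) + L(1, -7)) = 114*139 + sqrt(-12 + (48 + 1*(-7))) = 15846 + sqrt(-12 + (48 - 7)) = 15846 + sqrt(-12 + 41) = 15846 + sqrt(29)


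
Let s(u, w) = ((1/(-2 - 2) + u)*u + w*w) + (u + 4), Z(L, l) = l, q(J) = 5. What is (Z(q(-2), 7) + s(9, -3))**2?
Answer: 185761/16 ≈ 11610.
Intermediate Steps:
s(u, w) = 4 + u + w**2 + u*(-1/4 + u) (s(u, w) = ((1/(-4) + u)*u + w**2) + (4 + u) = ((-1/4 + u)*u + w**2) + (4 + u) = (u*(-1/4 + u) + w**2) + (4 + u) = (w**2 + u*(-1/4 + u)) + (4 + u) = 4 + u + w**2 + u*(-1/4 + u))
(Z(q(-2), 7) + s(9, -3))**2 = (7 + (4 + 9**2 + (-3)**2 + (3/4)*9))**2 = (7 + (4 + 81 + 9 + 27/4))**2 = (7 + 403/4)**2 = (431/4)**2 = 185761/16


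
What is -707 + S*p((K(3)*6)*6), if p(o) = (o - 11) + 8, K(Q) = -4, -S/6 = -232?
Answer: -205331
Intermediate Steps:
S = 1392 (S = -6*(-232) = 1392)
p(o) = -3 + o (p(o) = (-11 + o) + 8 = -3 + o)
-707 + S*p((K(3)*6)*6) = -707 + 1392*(-3 - 4*6*6) = -707 + 1392*(-3 - 24*6) = -707 + 1392*(-3 - 144) = -707 + 1392*(-147) = -707 - 204624 = -205331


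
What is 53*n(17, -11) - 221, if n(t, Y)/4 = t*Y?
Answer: -39865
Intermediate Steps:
n(t, Y) = 4*Y*t (n(t, Y) = 4*(t*Y) = 4*(Y*t) = 4*Y*t)
53*n(17, -11) - 221 = 53*(4*(-11)*17) - 221 = 53*(-748) - 221 = -39644 - 221 = -39865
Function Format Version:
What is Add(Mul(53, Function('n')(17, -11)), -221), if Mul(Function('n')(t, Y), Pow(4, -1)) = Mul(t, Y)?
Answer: -39865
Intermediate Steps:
Function('n')(t, Y) = Mul(4, Y, t) (Function('n')(t, Y) = Mul(4, Mul(t, Y)) = Mul(4, Mul(Y, t)) = Mul(4, Y, t))
Add(Mul(53, Function('n')(17, -11)), -221) = Add(Mul(53, Mul(4, -11, 17)), -221) = Add(Mul(53, -748), -221) = Add(-39644, -221) = -39865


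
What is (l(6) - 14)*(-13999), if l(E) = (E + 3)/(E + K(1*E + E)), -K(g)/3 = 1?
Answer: 153989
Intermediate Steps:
K(g) = -3 (K(g) = -3*1 = -3)
l(E) = (3 + E)/(-3 + E) (l(E) = (E + 3)/(E - 3) = (3 + E)/(-3 + E))
(l(6) - 14)*(-13999) = ((3 + 6)/(-3 + 6) - 14)*(-13999) = (9/3 - 14)*(-13999) = ((⅓)*9 - 14)*(-13999) = (3 - 14)*(-13999) = -11*(-13999) = 153989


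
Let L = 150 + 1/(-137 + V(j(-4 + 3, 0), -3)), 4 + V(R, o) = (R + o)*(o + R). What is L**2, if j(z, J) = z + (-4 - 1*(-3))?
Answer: 302725201/13456 ≈ 22497.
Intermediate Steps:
j(z, J) = -1 + z (j(z, J) = z + (-4 + 3) = z - 1 = -1 + z)
V(R, o) = -4 + (R + o)**2 (V(R, o) = -4 + (R + o)*(o + R) = -4 + (R + o)*(R + o) = -4 + (R + o)**2)
L = 17399/116 (L = 150 + 1/(-137 + (-4 + ((-1 + (-4 + 3)) - 3)**2)) = 150 + 1/(-137 + (-4 + ((-1 - 1) - 3)**2)) = 150 + 1/(-137 + (-4 + (-2 - 3)**2)) = 150 + 1/(-137 + (-4 + (-5)**2)) = 150 + 1/(-137 + (-4 + 25)) = 150 + 1/(-137 + 21) = 150 + 1/(-116) = 150 - 1/116 = 17399/116 ≈ 149.99)
L**2 = (17399/116)**2 = 302725201/13456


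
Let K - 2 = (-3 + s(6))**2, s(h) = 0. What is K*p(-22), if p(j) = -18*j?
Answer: 4356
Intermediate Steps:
K = 11 (K = 2 + (-3 + 0)**2 = 2 + (-3)**2 = 2 + 9 = 11)
K*p(-22) = 11*(-18*(-22)) = 11*396 = 4356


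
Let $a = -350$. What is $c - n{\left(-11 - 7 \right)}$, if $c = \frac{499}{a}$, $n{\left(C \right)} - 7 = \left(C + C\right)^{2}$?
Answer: $- \frac{456549}{350} \approx -1304.4$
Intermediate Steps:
$n{\left(C \right)} = 7 + 4 C^{2}$ ($n{\left(C \right)} = 7 + \left(C + C\right)^{2} = 7 + \left(2 C\right)^{2} = 7 + 4 C^{2}$)
$c = - \frac{499}{350}$ ($c = \frac{499}{-350} = 499 \left(- \frac{1}{350}\right) = - \frac{499}{350} \approx -1.4257$)
$c - n{\left(-11 - 7 \right)} = - \frac{499}{350} - \left(7 + 4 \left(-11 - 7\right)^{2}\right) = - \frac{499}{350} - \left(7 + 4 \left(-18\right)^{2}\right) = - \frac{499}{350} - \left(7 + 4 \cdot 324\right) = - \frac{499}{350} - \left(7 + 1296\right) = - \frac{499}{350} - 1303 = - \frac{456549}{350}$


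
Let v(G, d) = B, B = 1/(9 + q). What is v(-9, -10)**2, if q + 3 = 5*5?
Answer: 1/961 ≈ 0.0010406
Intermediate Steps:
q = 22 (q = -3 + 5*5 = -3 + 25 = 22)
B = 1/31 (B = 1/(9 + 22) = 1/31 ≈ 0.032258)
v(G, d) = 1/31
v(-9, -10)**2 = (1/31)**2 = 1/961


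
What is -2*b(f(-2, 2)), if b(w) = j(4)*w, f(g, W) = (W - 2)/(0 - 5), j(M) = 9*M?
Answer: 0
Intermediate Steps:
f(g, W) = ⅖ - W/5 (f(g, W) = (-2 + W)/(-5) = (-2 + W)*(-⅕) = ⅖ - W/5)
b(w) = 36*w (b(w) = (9*4)*w = 36*w)
-2*b(f(-2, 2)) = -72*(⅖ - ⅕*2) = -72*(⅖ - ⅖) = -72*0 = -2*0 = 0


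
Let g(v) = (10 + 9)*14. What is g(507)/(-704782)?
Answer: -133/352391 ≈ -0.00037742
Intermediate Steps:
g(v) = 266 (g(v) = 19*14 = 266)
g(507)/(-704782) = 266/(-704782) = 266*(-1/704782) = -133/352391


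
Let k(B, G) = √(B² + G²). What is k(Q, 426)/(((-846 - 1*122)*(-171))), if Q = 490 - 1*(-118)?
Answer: √137785/82764 ≈ 0.0044850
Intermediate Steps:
Q = 608 (Q = 490 + 118 = 608)
k(Q, 426)/(((-846 - 1*122)*(-171))) = √(608² + 426²)/(((-846 - 1*122)*(-171))) = √(369664 + 181476)/(((-846 - 122)*(-171))) = √551140/((-968*(-171))) = (2*√137785)/165528 = (2*√137785)*(1/165528) = √137785/82764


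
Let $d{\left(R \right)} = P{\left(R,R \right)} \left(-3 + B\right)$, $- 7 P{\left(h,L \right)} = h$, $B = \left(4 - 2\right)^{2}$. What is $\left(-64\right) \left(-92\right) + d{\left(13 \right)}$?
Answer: $\frac{41203}{7} \approx 5886.1$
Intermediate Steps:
$B = 4$ ($B = 2^{2} = 4$)
$P{\left(h,L \right)} = - \frac{h}{7}$
$d{\left(R \right)} = - \frac{R}{7}$ ($d{\left(R \right)} = - \frac{R}{7} \left(-3 + 4\right) = - \frac{R}{7} \cdot 1 = - \frac{R}{7}$)
$\left(-64\right) \left(-92\right) + d{\left(13 \right)} = \left(-64\right) \left(-92\right) - \frac{13}{7} = 5888 - \frac{13}{7} = \frac{41203}{7}$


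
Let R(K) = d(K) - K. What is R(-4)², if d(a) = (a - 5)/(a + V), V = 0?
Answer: 625/16 ≈ 39.063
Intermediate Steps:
d(a) = (-5 + a)/a (d(a) = (a - 5)/(a + 0) = (-5 + a)/a)
R(K) = -K + (-5 + K)/K (R(K) = (-5 + K)/K - K = -K + (-5 + K)/K)
R(-4)² = (1 - 1*(-4) - 5/(-4))² = (1 + 4 - 5*(-¼))² = (1 + 4 + 5/4)² = (25/4)² = 625/16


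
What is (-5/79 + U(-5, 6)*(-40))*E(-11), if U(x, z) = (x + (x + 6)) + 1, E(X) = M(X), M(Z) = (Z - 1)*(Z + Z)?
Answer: 2501400/79 ≈ 31663.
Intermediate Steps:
M(Z) = 2*Z*(-1 + Z) (M(Z) = (-1 + Z)*(2*Z) = 2*Z*(-1 + Z))
E(X) = 2*X*(-1 + X)
U(x, z) = 7 + 2*x (U(x, z) = (x + (6 + x)) + 1 = (6 + 2*x) + 1 = 7 + 2*x)
(-5/79 + U(-5, 6)*(-40))*E(-11) = (-5/79 + (7 + 2*(-5))*(-40))*(2*(-11)*(-1 - 11)) = (-5*1/79 + (7 - 10)*(-40))*(2*(-11)*(-12)) = (-5/79 - 3*(-40))*264 = (-5/79 + 120)*264 = (9475/79)*264 = 2501400/79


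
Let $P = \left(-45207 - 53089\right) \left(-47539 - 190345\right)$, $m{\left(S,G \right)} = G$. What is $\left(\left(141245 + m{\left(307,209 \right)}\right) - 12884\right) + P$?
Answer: $23383174234$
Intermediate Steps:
$P = 23383045664$ ($P = \left(-45207 - 53089\right) \left(-237884\right) = \left(-98296\right) \left(-237884\right) = 23383045664$)
$\left(\left(141245 + m{\left(307,209 \right)}\right) - 12884\right) + P = \left(\left(141245 + 209\right) - 12884\right) + 23383045664 = \left(141454 - 12884\right) + 23383045664 = 128570 + 23383045664 = 23383174234$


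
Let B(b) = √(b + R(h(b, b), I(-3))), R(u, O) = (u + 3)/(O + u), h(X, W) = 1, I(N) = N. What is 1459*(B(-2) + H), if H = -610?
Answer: -889990 + 2918*I ≈ -8.8999e+5 + 2918.0*I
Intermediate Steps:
R(u, O) = (3 + u)/(O + u)
B(b) = √(-2 + b) (B(b) = √(b + (3 + 1)/(-3 + 1)) = √(b + 4/(-2)) = √(b - ½*4) = √(b - 2) = √(-2 + b))
1459*(B(-2) + H) = 1459*(√(-2 - 2) - 610) = 1459*(√(-4) - 610) = 1459*(2*I - 610) = 1459*(-610 + 2*I) = -889990 + 2918*I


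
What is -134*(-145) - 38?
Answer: 19392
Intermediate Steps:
-134*(-145) - 38 = 19430 - 38 = 19392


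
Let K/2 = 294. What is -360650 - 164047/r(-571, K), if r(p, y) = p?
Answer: -205767103/571 ≈ -3.6036e+5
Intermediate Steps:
K = 588 (K = 2*294 = 588)
-360650 - 164047/r(-571, K) = -360650 - 164047/(-571) = -360650 - 164047*(-1)/571 = -360650 - 1*(-164047/571) = -360650 + 164047/571 = -205767103/571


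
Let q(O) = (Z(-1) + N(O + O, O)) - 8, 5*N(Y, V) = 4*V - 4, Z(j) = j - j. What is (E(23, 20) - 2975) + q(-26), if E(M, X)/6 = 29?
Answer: -14153/5 ≈ -2830.6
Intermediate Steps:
Z(j) = 0
E(M, X) = 174 (E(M, X) = 6*29 = 174)
N(Y, V) = -⅘ + 4*V/5 (N(Y, V) = (4*V - 4)/5 = (-4 + 4*V)/5 = -⅘ + 4*V/5)
q(O) = -44/5 + 4*O/5 (q(O) = (0 + (-⅘ + 4*O/5)) - 8 = (-⅘ + 4*O/5) - 8 = -44/5 + 4*O/5)
(E(23, 20) - 2975) + q(-26) = (174 - 2975) + (-44/5 + (⅘)*(-26)) = -2801 + (-44/5 - 104/5) = -2801 - 148/5 = -14153/5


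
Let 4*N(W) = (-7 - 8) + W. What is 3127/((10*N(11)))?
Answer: -3127/10 ≈ -312.70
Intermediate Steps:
N(W) = -15/4 + W/4 (N(W) = ((-7 - 8) + W)/4 = (-15 + W)/4 = -15/4 + W/4)
3127/((10*N(11))) = 3127/((10*(-15/4 + (¼)*11))) = 3127/((10*(-15/4 + 11/4))) = 3127/((10*(-1))) = 3127/(-10) = 3127*(-⅒) = -3127/10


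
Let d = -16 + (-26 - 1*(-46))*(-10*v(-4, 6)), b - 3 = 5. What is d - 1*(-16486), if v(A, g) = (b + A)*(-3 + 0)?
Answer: 18870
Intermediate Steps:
b = 8 (b = 3 + 5 = 8)
v(A, g) = -24 - 3*A (v(A, g) = (8 + A)*(-3 + 0) = (8 + A)*(-3) = -24 - 3*A)
d = 2384 (d = -16 + (-26 - 1*(-46))*(-10*(-24 - 3*(-4))) = -16 + (-26 + 46)*(-10*(-24 + 12)) = -16 + 20*(-10*(-12)) = -16 + 20*120 = -16 + 2400 = 2384)
d - 1*(-16486) = 2384 - 1*(-16486) = 2384 + 16486 = 18870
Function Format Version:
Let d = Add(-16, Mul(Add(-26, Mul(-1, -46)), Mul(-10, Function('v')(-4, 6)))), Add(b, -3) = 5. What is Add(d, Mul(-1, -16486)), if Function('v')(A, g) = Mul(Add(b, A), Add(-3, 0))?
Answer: 18870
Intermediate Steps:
b = 8 (b = Add(3, 5) = 8)
Function('v')(A, g) = Add(-24, Mul(-3, A)) (Function('v')(A, g) = Mul(Add(8, A), Add(-3, 0)) = Mul(Add(8, A), -3) = Add(-24, Mul(-3, A)))
d = 2384 (d = Add(-16, Mul(Add(-26, Mul(-1, -46)), Mul(-10, Add(-24, Mul(-3, -4))))) = Add(-16, Mul(Add(-26, 46), Mul(-10, Add(-24, 12)))) = Add(-16, Mul(20, Mul(-10, -12))) = Add(-16, Mul(20, 120)) = Add(-16, 2400) = 2384)
Add(d, Mul(-1, -16486)) = Add(2384, Mul(-1, -16486)) = Add(2384, 16486) = 18870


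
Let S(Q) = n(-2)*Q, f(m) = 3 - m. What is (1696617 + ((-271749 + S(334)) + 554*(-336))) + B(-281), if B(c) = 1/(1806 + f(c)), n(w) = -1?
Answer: 2588235101/2090 ≈ 1.2384e+6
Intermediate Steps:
S(Q) = -Q
B(c) = 1/(1809 - c) (B(c) = 1/(1806 + (3 - c)) = 1/(1809 - c))
(1696617 + ((-271749 + S(334)) + 554*(-336))) + B(-281) = (1696617 + ((-271749 - 1*334) + 554*(-336))) - 1/(-1809 - 281) = (1696617 + ((-271749 - 334) - 186144)) - 1/(-2090) = (1696617 + (-272083 - 186144)) - 1*(-1/2090) = (1696617 - 458227) + 1/2090 = 1238390 + 1/2090 = 2588235101/2090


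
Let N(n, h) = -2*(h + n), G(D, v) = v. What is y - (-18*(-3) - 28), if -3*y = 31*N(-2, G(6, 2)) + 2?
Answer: -80/3 ≈ -26.667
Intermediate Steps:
N(n, h) = -2*h - 2*n
y = -2/3 (y = -(31*(-2*2 - 2*(-2)) + 2)/3 = -(31*(-4 + 4) + 2)/3 = -(31*0 + 2)/3 = -(0 + 2)/3 = -1/3*2 = -2/3 ≈ -0.66667)
y - (-18*(-3) - 28) = -2/3 - (-18*(-3) - 28) = -2/3 - (54 - 28) = -2/3 - 1*26 = -2/3 - 26 = -80/3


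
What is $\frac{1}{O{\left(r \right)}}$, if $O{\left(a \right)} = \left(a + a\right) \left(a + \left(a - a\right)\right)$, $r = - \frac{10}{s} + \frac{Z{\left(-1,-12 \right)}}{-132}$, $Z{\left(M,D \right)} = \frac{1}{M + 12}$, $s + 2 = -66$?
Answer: $\frac{304649928}{13053769} \approx 23.338$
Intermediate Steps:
$s = -68$ ($s = -2 - 66 = -68$)
$Z{\left(M,D \right)} = \frac{1}{12 + M}$
$r = \frac{3613}{24684}$ ($r = - \frac{10}{-68} + \frac{1}{\left(12 - 1\right) \left(-132\right)} = \left(-10\right) \left(- \frac{1}{68}\right) + \frac{1}{11} \left(- \frac{1}{132}\right) = \frac{5}{34} + \frac{1}{11} \left(- \frac{1}{132}\right) = \frac{5}{34} - \frac{1}{1452} = \frac{3613}{24684} \approx 0.14637$)
$O{\left(a \right)} = 2 a^{2}$ ($O{\left(a \right)} = 2 a \left(a + 0\right) = 2 a a = 2 a^{2}$)
$\frac{1}{O{\left(r \right)}} = \frac{1}{2 \left(\frac{3613}{24684}\right)^{2}} = \frac{1}{2 \cdot \frac{13053769}{609299856}} = \frac{1}{\frac{13053769}{304649928}} = \frac{304649928}{13053769}$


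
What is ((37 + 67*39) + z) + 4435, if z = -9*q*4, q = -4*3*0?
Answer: 7085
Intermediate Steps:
q = 0 (q = -12*0 = 0)
z = 0 (z = -9*0*4 = 0*4 = 0)
((37 + 67*39) + z) + 4435 = ((37 + 67*39) + 0) + 4435 = ((37 + 2613) + 0) + 4435 = (2650 + 0) + 4435 = 2650 + 4435 = 7085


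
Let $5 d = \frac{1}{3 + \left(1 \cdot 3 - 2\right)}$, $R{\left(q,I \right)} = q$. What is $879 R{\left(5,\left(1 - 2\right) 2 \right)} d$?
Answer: $\frac{879}{4} \approx 219.75$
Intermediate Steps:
$d = \frac{1}{20}$ ($d = \frac{1}{5 \left(3 + \left(1 \cdot 3 - 2\right)\right)} = \frac{1}{5 \left(3 + \left(3 - 2\right)\right)} = \frac{1}{5 \left(3 + 1\right)} = \frac{1}{5 \cdot 4} = \frac{1}{5} \cdot \frac{1}{4} = \frac{1}{20} \approx 0.05$)
$879 R{\left(5,\left(1 - 2\right) 2 \right)} d = 879 \cdot 5 \cdot \frac{1}{20} = 879 \cdot \frac{1}{4} = \frac{879}{4}$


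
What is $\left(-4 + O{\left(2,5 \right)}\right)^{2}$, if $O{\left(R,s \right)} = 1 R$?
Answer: $4$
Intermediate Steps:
$O{\left(R,s \right)} = R$
$\left(-4 + O{\left(2,5 \right)}\right)^{2} = \left(-4 + 2\right)^{2} = \left(-2\right)^{2} = 4$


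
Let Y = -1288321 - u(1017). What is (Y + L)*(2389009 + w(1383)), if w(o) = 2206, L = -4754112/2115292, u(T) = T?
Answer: -1630408765532687930/528823 ≈ -3.0831e+12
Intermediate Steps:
L = -1188528/528823 (L = -4754112*1/2115292 = -1188528/528823 ≈ -2.2475)
Y = -1289338 (Y = -1288321 - 1*1017 = -1288321 - 1017 = -1289338)
(Y + L)*(2389009 + w(1383)) = (-1289338 - 1188528/528823)*(2389009 + 2206) = -681832777702/528823*2391215 = -1630408765532687930/528823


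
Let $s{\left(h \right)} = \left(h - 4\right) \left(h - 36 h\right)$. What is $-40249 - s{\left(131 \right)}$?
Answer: $542046$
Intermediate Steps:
$s{\left(h \right)} = - 35 h \left(-4 + h\right)$ ($s{\left(h \right)} = \left(-4 + h\right) \left(- 35 h\right) = - 35 h \left(-4 + h\right)$)
$-40249 - s{\left(131 \right)} = -40249 - 35 \cdot 131 \left(4 - 131\right) = -40249 - 35 \cdot 131 \left(-127\right) = -40249 - -582295 = -40249 + 582295 = 542046$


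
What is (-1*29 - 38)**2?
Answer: 4489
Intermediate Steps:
(-1*29 - 38)**2 = (-29 - 38)**2 = (-67)**2 = 4489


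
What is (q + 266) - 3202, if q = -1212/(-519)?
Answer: -507524/173 ≈ -2933.7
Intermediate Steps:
q = 404/173 (q = -1212*(-1/519) = 404/173 ≈ 2.3353)
(q + 266) - 3202 = (404/173 + 266) - 3202 = 46422/173 - 3202 = -507524/173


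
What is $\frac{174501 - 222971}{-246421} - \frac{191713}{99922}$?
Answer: $- \frac{902104039}{523891046} \approx -1.7219$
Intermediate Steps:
$\frac{174501 - 222971}{-246421} - \frac{191713}{99922} = \left(174501 - 222971\right) \left(- \frac{1}{246421}\right) - \frac{4079}{2126} = \left(-48470\right) \left(- \frac{1}{246421}\right) - \frac{4079}{2126} = \frac{48470}{246421} - \frac{4079}{2126} = - \frac{902104039}{523891046}$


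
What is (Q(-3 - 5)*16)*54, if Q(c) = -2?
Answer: -1728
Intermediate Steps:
(Q(-3 - 5)*16)*54 = -2*16*54 = -32*54 = -1728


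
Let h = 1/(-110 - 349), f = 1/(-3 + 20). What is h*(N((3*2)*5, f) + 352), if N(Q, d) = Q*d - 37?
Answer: -1795/2601 ≈ -0.69012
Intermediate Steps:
f = 1/17 ≈ 0.058824
N(Q, d) = -37 + Q*d
h = -1/459 (h = 1/(-459) = -1/459 ≈ -0.0021787)
h*(N((3*2)*5, f) + 352) = -((-37 + ((3*2)*5)*(1/17)) + 352)/459 = -((-37 + (6*5)*(1/17)) + 352)/459 = -((-37 + 30*(1/17)) + 352)/459 = -((-37 + 30/17) + 352)/459 = -(-599/17 + 352)/459 = -1/459*5385/17 = -1795/2601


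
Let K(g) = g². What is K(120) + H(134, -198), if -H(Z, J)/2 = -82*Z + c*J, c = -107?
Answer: -5996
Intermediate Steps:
H(Z, J) = 164*Z + 214*J (H(Z, J) = -2*(-82*Z - 107*J) = -2*(-107*J - 82*Z) = 164*Z + 214*J)
K(120) + H(134, -198) = 120² + (164*134 + 214*(-198)) = 14400 + (21976 - 42372) = 14400 - 20396 = -5996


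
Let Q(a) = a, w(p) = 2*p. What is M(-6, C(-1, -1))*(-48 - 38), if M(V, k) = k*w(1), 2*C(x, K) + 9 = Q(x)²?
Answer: 688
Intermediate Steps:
C(x, K) = -9/2 + x²/2
M(V, k) = 2*k (M(V, k) = k*(2*1) = k*2 = 2*k)
M(-6, C(-1, -1))*(-48 - 38) = (2*(-9/2 + (½)*(-1)²))*(-48 - 38) = (2*(-9/2 + (½)*1))*(-86) = (2*(-9/2 + ½))*(-86) = (2*(-4))*(-86) = -8*(-86) = 688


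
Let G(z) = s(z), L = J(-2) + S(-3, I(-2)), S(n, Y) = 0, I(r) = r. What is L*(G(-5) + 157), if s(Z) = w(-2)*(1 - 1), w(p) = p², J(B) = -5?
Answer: -785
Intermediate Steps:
s(Z) = 0 (s(Z) = (-2)²*(1 - 1) = 4*0 = 0)
L = -5 (L = -5 + 0 = -5)
G(z) = 0
L*(G(-5) + 157) = -5*(0 + 157) = -5*157 = -785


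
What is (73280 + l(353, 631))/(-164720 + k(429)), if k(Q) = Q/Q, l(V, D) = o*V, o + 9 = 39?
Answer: -83870/164719 ≈ -0.50917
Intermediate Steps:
o = 30 (o = -9 + 39 = 30)
l(V, D) = 30*V
k(Q) = 1
(73280 + l(353, 631))/(-164720 + k(429)) = (73280 + 30*353)/(-164720 + 1) = (73280 + 10590)/(-164719) = 83870*(-1/164719) = -83870/164719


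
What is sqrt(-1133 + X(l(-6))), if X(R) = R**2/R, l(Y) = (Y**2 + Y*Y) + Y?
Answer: I*sqrt(1067) ≈ 32.665*I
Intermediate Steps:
l(Y) = Y + 2*Y**2 (l(Y) = (Y**2 + Y**2) + Y = 2*Y**2 + Y = Y + 2*Y**2)
X(R) = R
sqrt(-1133 + X(l(-6))) = sqrt(-1133 - 6*(1 + 2*(-6))) = sqrt(-1133 - 6*(1 - 12)) = sqrt(-1133 - 6*(-11)) = sqrt(-1133 + 66) = sqrt(-1067) = I*sqrt(1067)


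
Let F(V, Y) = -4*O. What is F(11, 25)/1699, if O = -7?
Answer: 28/1699 ≈ 0.016480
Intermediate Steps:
F(V, Y) = 28 (F(V, Y) = -4*(-7) = 28)
F(11, 25)/1699 = 28/1699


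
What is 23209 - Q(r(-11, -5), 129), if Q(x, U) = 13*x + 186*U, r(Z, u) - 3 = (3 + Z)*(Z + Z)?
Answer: -3112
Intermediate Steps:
r(Z, u) = 3 + 2*Z*(3 + Z) (r(Z, u) = 3 + (3 + Z)*(Z + Z) = 3 + (3 + Z)*(2*Z) = 3 + 2*Z*(3 + Z))
23209 - Q(r(-11, -5), 129) = 23209 - (13*(3 + 2*(-11)² + 6*(-11)) + 186*129) = 23209 - (13*(3 + 2*121 - 66) + 23994) = 23209 - (13*(3 + 242 - 66) + 23994) = 23209 - (13*179 + 23994) = 23209 - (2327 + 23994) = 23209 - 1*26321 = 23209 - 26321 = -3112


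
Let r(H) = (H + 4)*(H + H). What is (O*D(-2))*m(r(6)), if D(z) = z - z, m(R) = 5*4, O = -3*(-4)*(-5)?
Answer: 0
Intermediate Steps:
O = -60 (O = 12*(-5) = -60)
r(H) = 2*H*(4 + H) (r(H) = (4 + H)*(2*H) = 2*H*(4 + H))
m(R) = 20
D(z) = 0
(O*D(-2))*m(r(6)) = -60*0*20 = 0*20 = 0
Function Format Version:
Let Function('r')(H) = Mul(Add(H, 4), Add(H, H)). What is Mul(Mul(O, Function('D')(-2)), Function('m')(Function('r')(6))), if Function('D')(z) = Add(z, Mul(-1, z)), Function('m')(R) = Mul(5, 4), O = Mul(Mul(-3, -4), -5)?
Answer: 0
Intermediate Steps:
O = -60 (O = Mul(12, -5) = -60)
Function('r')(H) = Mul(2, H, Add(4, H)) (Function('r')(H) = Mul(Add(4, H), Mul(2, H)) = Mul(2, H, Add(4, H)))
Function('m')(R) = 20
Function('D')(z) = 0
Mul(Mul(O, Function('D')(-2)), Function('m')(Function('r')(6))) = Mul(Mul(-60, 0), 20) = Mul(0, 20) = 0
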